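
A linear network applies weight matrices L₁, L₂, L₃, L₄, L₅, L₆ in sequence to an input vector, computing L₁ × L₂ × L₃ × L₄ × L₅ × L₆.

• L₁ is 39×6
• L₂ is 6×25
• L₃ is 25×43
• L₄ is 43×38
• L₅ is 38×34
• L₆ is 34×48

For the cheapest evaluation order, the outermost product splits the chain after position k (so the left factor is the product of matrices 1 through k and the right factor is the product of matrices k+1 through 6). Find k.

Adjacent pairs: L₁L₂ = 39·6·25 = 5850; L₂L₃ = 6·25·43 = 6450; L₃L₄ = 25·43·38 = 40850; L₄L₅ = 43·38·34 = 55556; L₅L₆ = 38·34·48 = 62016.
Length 3: L₁..L₃: k=1: 0+6450+39·6·43=16512; k=2: 5850+0+39·25·43=47775 → min 16512 | L₂..L₄: k=2: 0+40850+6·25·38=46550; k=3: 6450+0+6·43·38=16254 → min 16254 | L₃..L₅: k=3: 0+55556+25·43·34=92106; k=4: 40850+0+25·38·34=73150 → min 73150 | L₄..L₆: k=4: 0+62016+43·38·48=140448; k=5: 55556+0+43·34·48=125732 → min 125732.
Length 4: L₁..L₄: k=1: 0+16254+39·6·38=25146; k=2: 5850+40850+39·25·38=83750; k=3: 16512+0+39·43·38=80238 → min 25146 | L₂..L₅: k=2: 0+73150+6·25·34=78250; k=3: 6450+55556+6·43·34=70778; k=4: 16254+0+6·38·34=24006 → min 24006 | L₃..L₆: k=3: 0+125732+25·43·48=177332; k=4: 40850+62016+25·38·48=148466; k=5: 73150+0+25·34·48=113950 → min 113950.
Length 5: L₁..L₅: k=1: 0+24006+39·6·34=31962; k=2: 5850+73150+39·25·34=112150; k=3: 16512+55556+39·43·34=129086; k=4: 25146+0+39·38·34=75534 → min 31962 | L₂..L₆: k=2: 0+113950+6·25·48=121150; k=3: 6450+125732+6·43·48=144566; k=4: 16254+62016+6·38·48=89214; k=5: 24006+0+6·34·48=33798 → min 33798.
Top-level splits: k=1: (L₁..L₁)·(L₂..L₆) → 0+33798+39·6·48 = 45030; k=2: (L₁..L₂)·(L₃..L₆) → 5850+113950+39·25·48 = 166600; k=3: (L₁..L₃)·(L₄..L₆) → 16512+125732+39·43·48 = 222740; k=4: (L₁..L₄)·(L₅..L₆) → 25146+62016+39·38·48 = 158298; k=5: (L₁..L₅)·(L₆..L₆) → 31962+0+39·34·48 = 95610.
Best split is after L₁, i.e. k = 1.

1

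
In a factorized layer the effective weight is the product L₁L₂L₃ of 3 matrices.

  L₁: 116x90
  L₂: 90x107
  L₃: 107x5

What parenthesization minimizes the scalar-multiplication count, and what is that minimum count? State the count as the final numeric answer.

100350

(L₁(L₂L₃)): cost 100350.
((L₁L₂)L₃): cost 1179140.
Optimal: (L₁(L₂L₃)) with cost 100350.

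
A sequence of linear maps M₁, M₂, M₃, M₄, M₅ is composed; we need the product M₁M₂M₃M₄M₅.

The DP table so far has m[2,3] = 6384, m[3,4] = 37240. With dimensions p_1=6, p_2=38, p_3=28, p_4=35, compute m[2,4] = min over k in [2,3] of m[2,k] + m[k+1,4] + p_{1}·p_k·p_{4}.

12264

m[2,4] = min over k∈[2,3] of m[2,k]+m[k+1,4]+p_{1}·p_k·p_{4}.
k=2: 0 + 37240 + 6·38·35 = 45220; k=3: 6384 + 0 + 6·28·35 = 12264.
Minimum: 12264 at k=3.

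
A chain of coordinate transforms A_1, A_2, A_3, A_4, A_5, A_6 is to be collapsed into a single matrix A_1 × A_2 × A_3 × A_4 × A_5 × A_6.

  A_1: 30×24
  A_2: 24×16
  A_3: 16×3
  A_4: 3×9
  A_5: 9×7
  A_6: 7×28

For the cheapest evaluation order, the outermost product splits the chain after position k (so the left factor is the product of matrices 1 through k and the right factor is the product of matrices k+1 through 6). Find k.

Adjacent pairs: A_1A_2 = 30·24·16 = 11520; A_2A_3 = 24·16·3 = 1152; A_3A_4 = 16·3·9 = 432; A_4A_5 = 3·9·7 = 189; A_5A_6 = 9·7·28 = 1764.
Length 3: A_1..A_3: k=1: 0+1152+30·24·3=3312; k=2: 11520+0+30·16·3=12960 → min 3312 | A_2..A_4: k=2: 0+432+24·16·9=3888; k=3: 1152+0+24·3·9=1800 → min 1800 | A_3..A_5: k=3: 0+189+16·3·7=525; k=4: 432+0+16·9·7=1440 → min 525 | A_4..A_6: k=4: 0+1764+3·9·28=2520; k=5: 189+0+3·7·28=777 → min 777.
Length 4: A_1..A_4: k=1: 0+1800+30·24·9=8280; k=2: 11520+432+30·16·9=16272; k=3: 3312+0+30·3·9=4122 → min 4122 | A_2..A_5: k=2: 0+525+24·16·7=3213; k=3: 1152+189+24·3·7=1845; k=4: 1800+0+24·9·7=3312 → min 1845 | A_3..A_6: k=3: 0+777+16·3·28=2121; k=4: 432+1764+16·9·28=6228; k=5: 525+0+16·7·28=3661 → min 2121.
Length 5: A_1..A_5: k=1: 0+1845+30·24·7=6885; k=2: 11520+525+30·16·7=15405; k=3: 3312+189+30·3·7=4131; k=4: 4122+0+30·9·7=6012 → min 4131 | A_2..A_6: k=2: 0+2121+24·16·28=12873; k=3: 1152+777+24·3·28=3945; k=4: 1800+1764+24·9·28=9612; k=5: 1845+0+24·7·28=6549 → min 3945.
Top-level splits: k=1: (A_1..A_1)·(A_2..A_6) → 0+3945+30·24·28 = 24105; k=2: (A_1..A_2)·(A_3..A_6) → 11520+2121+30·16·28 = 27081; k=3: (A_1..A_3)·(A_4..A_6) → 3312+777+30·3·28 = 6609; k=4: (A_1..A_4)·(A_5..A_6) → 4122+1764+30·9·28 = 13446; k=5: (A_1..A_5)·(A_6..A_6) → 4131+0+30·7·28 = 10011.
Best split is after A_3, i.e. k = 3.

3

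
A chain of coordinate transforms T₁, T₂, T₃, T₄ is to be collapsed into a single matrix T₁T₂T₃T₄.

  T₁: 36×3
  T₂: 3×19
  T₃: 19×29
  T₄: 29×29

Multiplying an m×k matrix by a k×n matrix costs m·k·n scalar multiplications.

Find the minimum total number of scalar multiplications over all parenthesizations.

Adjacent pairs: T₁T₂ = 36·3·19 = 2052; T₂T₃ = 3·19·29 = 1653; T₃T₄ = 19·29·29 = 15979.
Length 3: T₁..T₃: k=1: 0+1653+36·3·29=4785; k=2: 2052+0+36·19·29=21888 → min 4785 | T₂..T₄: k=2: 0+15979+3·19·29=17632; k=3: 1653+0+3·29·29=4176 → min 4176.
Length 4: T₁..T₄: k=1: 0+4176+36·3·29=7308; k=2: 2052+15979+36·19·29=37867; k=3: 4785+0+36·29·29=35061 → min 7308.
Optimal order: (T₁((T₂T₃)T₄)) with cost 7308.

7308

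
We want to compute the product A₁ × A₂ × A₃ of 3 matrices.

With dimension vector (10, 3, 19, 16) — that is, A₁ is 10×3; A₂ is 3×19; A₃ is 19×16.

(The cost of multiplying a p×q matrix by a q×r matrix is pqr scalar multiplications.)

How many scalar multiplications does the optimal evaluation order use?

1392

Order (A₁ × (A₂ × A₃)): (A₂ × A₃): 3×19 by 19×16 → 3×16, cost 3·19·16 = 912; (A₁ × (A₂ × A₃)): 10×3 by 3×16 → 10×16, cost 10·3·16 = 480; cumulative 1392. Total 1392.
Order ((A₁ × A₂) × A₃): (A₁ × A₂): 10×3 by 3×19 → 10×19, cost 10·3·19 = 570; ((A₁ × A₂) × A₃): 10×19 by 19×16 → 10×16, cost 10·19·16 = 3040; cumulative 3610. Total 3610.
Minimum: 1392.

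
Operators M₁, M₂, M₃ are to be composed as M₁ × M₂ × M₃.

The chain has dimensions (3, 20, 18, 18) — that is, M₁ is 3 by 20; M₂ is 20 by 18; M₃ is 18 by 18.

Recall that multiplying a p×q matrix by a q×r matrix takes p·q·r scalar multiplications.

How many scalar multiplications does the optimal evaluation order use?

2052

Order (M₁ × (M₂ × M₃)): (M₂ × M₃): 20×18 by 18×18 → 20×18, cost 20·18·18 = 6480; (M₁ × (M₂ × M₃)): 3×20 by 20×18 → 3×18, cost 3·20·18 = 1080; cumulative 7560. Total 7560.
Order ((M₁ × M₂) × M₃): (M₁ × M₂): 3×20 by 20×18 → 3×18, cost 3·20·18 = 1080; ((M₁ × M₂) × M₃): 3×18 by 18×18 → 3×18, cost 3·18·18 = 972; cumulative 2052. Total 2052.
Minimum: 2052.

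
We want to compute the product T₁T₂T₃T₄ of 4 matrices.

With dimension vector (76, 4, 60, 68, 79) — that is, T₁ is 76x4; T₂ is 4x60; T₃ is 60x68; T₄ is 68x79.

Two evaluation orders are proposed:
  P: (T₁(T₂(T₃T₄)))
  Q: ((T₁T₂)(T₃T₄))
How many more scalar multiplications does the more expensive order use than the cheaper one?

Order P = (T₁(T₂(T₃T₄))): (T₃T₄): 60×68 by 68×79 → 60×79, cost 60·68·79 = 322320; (T₂(T₃T₄)): 4×60 by 60×79 → 4×79, cost 4·60·79 = 18960; cumulative 341280; (T₁(T₂(T₃T₄))): 76×4 by 4×79 → 76×79, cost 76·4·79 = 24016; cumulative 365296. Total 365296.
Order Q = ((T₁T₂)(T₃T₄)): (T₁T₂): 76×4 by 4×60 → 76×60, cost 76·4·60 = 18240; (T₃T₄): 60×68 by 68×79 → 60×79, cost 60·68·79 = 322320; ((T₁T₂)(T₃T₄)): 76×60 by 60×79 → 76×79, cost 76·60·79 = 360240; cumulative 700800. Total 700800.
Difference: |365296 − 700800| = 335504.

335504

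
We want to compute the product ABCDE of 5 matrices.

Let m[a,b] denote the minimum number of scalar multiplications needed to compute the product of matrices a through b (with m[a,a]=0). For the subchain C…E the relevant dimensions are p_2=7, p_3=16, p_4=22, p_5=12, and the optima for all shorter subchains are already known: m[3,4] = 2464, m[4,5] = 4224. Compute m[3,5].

4312

m[3,5] = min over k∈[3,4] of m[3,k]+m[k+1,5]+p_{2}·p_k·p_{5}.
k=3: 0 + 4224 + 7·16·12 = 5568; k=4: 2464 + 0 + 7·22·12 = 4312.
Minimum: 4312 at k=4.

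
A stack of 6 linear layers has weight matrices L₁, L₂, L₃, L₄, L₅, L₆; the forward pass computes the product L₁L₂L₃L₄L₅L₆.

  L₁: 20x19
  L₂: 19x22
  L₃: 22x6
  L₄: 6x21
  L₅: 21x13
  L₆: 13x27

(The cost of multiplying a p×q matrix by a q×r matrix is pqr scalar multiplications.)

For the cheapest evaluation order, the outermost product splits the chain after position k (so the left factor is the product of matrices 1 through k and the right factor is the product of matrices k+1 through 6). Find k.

Adjacent pairs: L₁L₂ = 20·19·22 = 8360; L₂L₃ = 19·22·6 = 2508; L₃L₄ = 22·6·21 = 2772; L₄L₅ = 6·21·13 = 1638; L₅L₆ = 21·13·27 = 7371.
Length 3: L₁..L₃: k=1: 0+2508+20·19·6=4788; k=2: 8360+0+20·22·6=11000 → min 4788 | L₂..L₄: k=2: 0+2772+19·22·21=11550; k=3: 2508+0+19·6·21=4902 → min 4902 | L₃..L₅: k=3: 0+1638+22·6·13=3354; k=4: 2772+0+22·21·13=8778 → min 3354 | L₄..L₆: k=4: 0+7371+6·21·27=10773; k=5: 1638+0+6·13·27=3744 → min 3744.
Length 4: L₁..L₄: k=1: 0+4902+20·19·21=12882; k=2: 8360+2772+20·22·21=20372; k=3: 4788+0+20·6·21=7308 → min 7308 | L₂..L₅: k=2: 0+3354+19·22·13=8788; k=3: 2508+1638+19·6·13=5628; k=4: 4902+0+19·21·13=10089 → min 5628 | L₃..L₆: k=3: 0+3744+22·6·27=7308; k=4: 2772+7371+22·21·27=22617; k=5: 3354+0+22·13·27=11076 → min 7308.
Length 5: L₁..L₅: k=1: 0+5628+20·19·13=10568; k=2: 8360+3354+20·22·13=17434; k=3: 4788+1638+20·6·13=7986; k=4: 7308+0+20·21·13=12768 → min 7986 | L₂..L₆: k=2: 0+7308+19·22·27=18594; k=3: 2508+3744+19·6·27=9330; k=4: 4902+7371+19·21·27=23046; k=5: 5628+0+19·13·27=12297 → min 9330.
Top-level splits: k=1: (L₁..L₁)·(L₂..L₆) → 0+9330+20·19·27 = 19590; k=2: (L₁..L₂)·(L₃..L₆) → 8360+7308+20·22·27 = 27548; k=3: (L₁..L₃)·(L₄..L₆) → 4788+3744+20·6·27 = 11772; k=4: (L₁..L₄)·(L₅..L₆) → 7308+7371+20·21·27 = 26019; k=5: (L₁..L₅)·(L₆..L₆) → 7986+0+20·13·27 = 15006.
Best split is after L₃, i.e. k = 3.

3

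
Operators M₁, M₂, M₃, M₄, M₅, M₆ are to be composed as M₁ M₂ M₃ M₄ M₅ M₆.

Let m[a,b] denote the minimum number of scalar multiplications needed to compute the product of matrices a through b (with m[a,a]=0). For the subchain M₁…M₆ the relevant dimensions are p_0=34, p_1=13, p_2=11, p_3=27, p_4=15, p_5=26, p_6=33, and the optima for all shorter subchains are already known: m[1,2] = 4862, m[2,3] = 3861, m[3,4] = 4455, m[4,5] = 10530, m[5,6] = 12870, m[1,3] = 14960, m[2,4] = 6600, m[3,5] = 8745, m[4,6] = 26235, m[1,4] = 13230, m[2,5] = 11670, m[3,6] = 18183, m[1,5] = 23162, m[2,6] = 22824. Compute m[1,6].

35387

m[1,6] = min over k∈[1,5] of m[1,k]+m[k+1,6]+p_{0}·p_k·p_{6}.
k=1: 0 + 22824 + 34·13·33 = 37410; k=2: 4862 + 18183 + 34·11·33 = 35387; k=3: 14960 + 26235 + 34·27·33 = 71489; k=4: 13230 + 12870 + 34·15·33 = 42930; k=5: 23162 + 0 + 34·26·33 = 52334.
Minimum: 35387 at k=2.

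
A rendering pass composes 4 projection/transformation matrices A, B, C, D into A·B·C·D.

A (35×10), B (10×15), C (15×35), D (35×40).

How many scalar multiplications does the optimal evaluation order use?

Adjacent pairs: AB = 35·10·15 = 5250; BC = 10·15·35 = 5250; CD = 15·35·40 = 21000.
Length 3: A..C: k=1: 0+5250+35·10·35=17500; k=2: 5250+0+35·15·35=23625 → min 17500 | B..D: k=2: 0+21000+10·15·40=27000; k=3: 5250+0+10·35·40=19250 → min 19250.
Length 4: A..D: k=1: 0+19250+35·10·40=33250; k=2: 5250+21000+35·15·40=47250; k=3: 17500+0+35·35·40=66500 → min 33250.
Optimal order: (A·((B·C)·D)) with cost 33250.

33250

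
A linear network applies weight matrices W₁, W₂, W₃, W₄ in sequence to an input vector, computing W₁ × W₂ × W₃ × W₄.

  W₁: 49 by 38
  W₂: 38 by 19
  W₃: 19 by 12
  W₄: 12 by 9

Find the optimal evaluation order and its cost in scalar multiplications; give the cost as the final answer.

Adjacent pairs: W₁W₂ = 49·38·19 = 35378; W₂W₃ = 38·19·12 = 8664; W₃W₄ = 19·12·9 = 2052.
Length 3: W₁..W₃: k=1: 0+8664+49·38·12=31008; k=2: 35378+0+49·19·12=46550 → min 31008 | W₂..W₄: k=2: 0+2052+38·19·9=8550; k=3: 8664+0+38·12·9=12768 → min 8550.
Length 4: W₁..W₄: k=1: 0+8550+49·38·9=25308; k=2: 35378+2052+49·19·9=45809; k=3: 31008+0+49·12·9=36300 → min 25308.
Optimal parenthesization: (W₁ × (W₂ × (W₃ × W₄))) with cost 25308.

25308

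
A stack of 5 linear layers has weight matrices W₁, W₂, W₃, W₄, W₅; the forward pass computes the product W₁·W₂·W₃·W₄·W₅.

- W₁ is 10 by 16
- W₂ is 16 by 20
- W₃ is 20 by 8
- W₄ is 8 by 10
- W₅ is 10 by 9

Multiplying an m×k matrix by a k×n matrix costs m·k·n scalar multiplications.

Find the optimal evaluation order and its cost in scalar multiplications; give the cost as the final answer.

Adjacent pairs: W₁W₂ = 10·16·20 = 3200; W₂W₃ = 16·20·8 = 2560; W₃W₄ = 20·8·10 = 1600; W₄W₅ = 8·10·9 = 720.
Length 3: W₁..W₃: k=1: 0+2560+10·16·8=3840; k=2: 3200+0+10·20·8=4800 → min 3840 | W₂..W₄: k=2: 0+1600+16·20·10=4800; k=3: 2560+0+16·8·10=3840 → min 3840 | W₃..W₅: k=3: 0+720+20·8·9=2160; k=4: 1600+0+20·10·9=3400 → min 2160.
Length 4: W₁..W₄: k=1: 0+3840+10·16·10=5440; k=2: 3200+1600+10·20·10=6800; k=3: 3840+0+10·8·10=4640 → min 4640 | W₂..W₅: k=2: 0+2160+16·20·9=5040; k=3: 2560+720+16·8·9=4432; k=4: 3840+0+16·10·9=5280 → min 4432.
Length 5: W₁..W₅: k=1: 0+4432+10·16·9=5872; k=2: 3200+2160+10·20·9=7160; k=3: 3840+720+10·8·9=5280; k=4: 4640+0+10·10·9=5540 → min 5280.
Optimal parenthesization: ((W₁·(W₂·W₃))·(W₄·W₅)) with cost 5280.

5280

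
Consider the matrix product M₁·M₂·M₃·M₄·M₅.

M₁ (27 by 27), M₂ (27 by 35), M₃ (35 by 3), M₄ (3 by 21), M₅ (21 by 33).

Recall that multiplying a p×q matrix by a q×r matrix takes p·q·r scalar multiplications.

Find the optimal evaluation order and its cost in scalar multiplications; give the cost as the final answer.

9774

Adjacent pairs: M₁M₂ = 27·27·35 = 25515; M₂M₃ = 27·35·3 = 2835; M₃M₄ = 35·3·21 = 2205; M₄M₅ = 3·21·33 = 2079.
Length 3: M₁..M₃: k=1: 0+2835+27·27·3=5022; k=2: 25515+0+27·35·3=28350 → min 5022 | M₂..M₄: k=2: 0+2205+27·35·21=22050; k=3: 2835+0+27·3·21=4536 → min 4536 | M₃..M₅: k=3: 0+2079+35·3·33=5544; k=4: 2205+0+35·21·33=26460 → min 5544.
Length 4: M₁..M₄: k=1: 0+4536+27·27·21=19845; k=2: 25515+2205+27·35·21=47565; k=3: 5022+0+27·3·21=6723 → min 6723 | M₂..M₅: k=2: 0+5544+27·35·33=36729; k=3: 2835+2079+27·3·33=7587; k=4: 4536+0+27·21·33=23247 → min 7587.
Length 5: M₁..M₅: k=1: 0+7587+27·27·33=31644; k=2: 25515+5544+27·35·33=62244; k=3: 5022+2079+27·3·33=9774; k=4: 6723+0+27·21·33=25434 → min 9774.
Optimal parenthesization: ((M₁·(M₂·M₃))·(M₄·M₅)) with cost 9774.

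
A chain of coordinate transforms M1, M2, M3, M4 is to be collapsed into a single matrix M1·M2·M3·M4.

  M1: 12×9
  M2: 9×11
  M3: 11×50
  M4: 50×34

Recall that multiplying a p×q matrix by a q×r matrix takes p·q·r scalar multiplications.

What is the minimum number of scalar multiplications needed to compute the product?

23922

Adjacent pairs: M1M2 = 12·9·11 = 1188; M2M3 = 9·11·50 = 4950; M3M4 = 11·50·34 = 18700.
Length 3: M1..M3: k=1: 0+4950+12·9·50=10350; k=2: 1188+0+12·11·50=7788 → min 7788 | M2..M4: k=2: 0+18700+9·11·34=22066; k=3: 4950+0+9·50·34=20250 → min 20250.
Length 4: M1..M4: k=1: 0+20250+12·9·34=23922; k=2: 1188+18700+12·11·34=24376; k=3: 7788+0+12·50·34=28188 → min 23922.
Optimal order: (M1·((M2·M3)·M4)) with cost 23922.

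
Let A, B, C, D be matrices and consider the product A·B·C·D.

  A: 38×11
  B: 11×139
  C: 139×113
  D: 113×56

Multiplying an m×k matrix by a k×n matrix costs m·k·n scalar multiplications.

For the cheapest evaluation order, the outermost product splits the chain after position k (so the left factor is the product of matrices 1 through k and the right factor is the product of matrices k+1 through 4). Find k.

Adjacent pairs: AB = 38·11·139 = 58102; BC = 11·139·113 = 172777; CD = 139·113·56 = 879592.
Length 3: A..C: k=1: 0+172777+38·11·113=220011; k=2: 58102+0+38·139·113=654968 → min 220011 | B..D: k=2: 0+879592+11·139·56=965216; k=3: 172777+0+11·113·56=242385 → min 242385.
Top-level splits: k=1: (A..A)·(B..D) → 0+242385+38·11·56 = 265793; k=2: (A..B)·(C..D) → 58102+879592+38·139·56 = 1233486; k=3: (A..C)·(D..D) → 220011+0+38·113·56 = 460475.
Best split is after A, i.e. k = 1.

1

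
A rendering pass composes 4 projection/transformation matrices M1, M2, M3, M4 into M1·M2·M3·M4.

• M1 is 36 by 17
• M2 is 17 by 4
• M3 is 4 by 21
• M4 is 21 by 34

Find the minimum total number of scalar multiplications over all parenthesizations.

10200

Adjacent pairs: M1M2 = 36·17·4 = 2448; M2M3 = 17·4·21 = 1428; M3M4 = 4·21·34 = 2856.
Length 3: M1..M3: k=1: 0+1428+36·17·21=14280; k=2: 2448+0+36·4·21=5472 → min 5472 | M2..M4: k=2: 0+2856+17·4·34=5168; k=3: 1428+0+17·21·34=13566 → min 5168.
Length 4: M1..M4: k=1: 0+5168+36·17·34=25976; k=2: 2448+2856+36·4·34=10200; k=3: 5472+0+36·21·34=31176 → min 10200.
Optimal order: ((M1·M2)·(M3·M4)) with cost 10200.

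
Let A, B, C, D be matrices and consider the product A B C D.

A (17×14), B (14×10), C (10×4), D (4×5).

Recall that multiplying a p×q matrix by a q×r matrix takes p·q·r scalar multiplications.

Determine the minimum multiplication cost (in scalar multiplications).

1852

Adjacent pairs: AB = 17·14·10 = 2380; BC = 14·10·4 = 560; CD = 10·4·5 = 200.
Length 3: A..C: k=1: 0+560+17·14·4=1512; k=2: 2380+0+17·10·4=3060 → min 1512 | B..D: k=2: 0+200+14·10·5=900; k=3: 560+0+14·4·5=840 → min 840.
Length 4: A..D: k=1: 0+840+17·14·5=2030; k=2: 2380+200+17·10·5=3430; k=3: 1512+0+17·4·5=1852 → min 1852.
Optimal order: ((A (B C)) D) with cost 1852.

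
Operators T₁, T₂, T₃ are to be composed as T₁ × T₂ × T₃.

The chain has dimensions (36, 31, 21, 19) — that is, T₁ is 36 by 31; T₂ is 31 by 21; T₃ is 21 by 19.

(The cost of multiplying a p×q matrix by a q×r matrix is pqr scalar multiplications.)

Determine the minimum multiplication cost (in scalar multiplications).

33573

Order (T₁ × (T₂ × T₃)): (T₂ × T₃): 31×21 by 21×19 → 31×19, cost 31·21·19 = 12369; (T₁ × (T₂ × T₃)): 36×31 by 31×19 → 36×19, cost 36·31·19 = 21204; cumulative 33573. Total 33573.
Order ((T₁ × T₂) × T₃): (T₁ × T₂): 36×31 by 31×21 → 36×21, cost 36·31·21 = 23436; ((T₁ × T₂) × T₃): 36×21 by 21×19 → 36×19, cost 36·21·19 = 14364; cumulative 37800. Total 37800.
Minimum: 33573.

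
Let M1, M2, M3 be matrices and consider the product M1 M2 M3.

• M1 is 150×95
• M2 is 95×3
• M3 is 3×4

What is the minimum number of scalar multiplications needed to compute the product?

Order (M1 (M2 M3)): (M2 M3): 95×3 by 3×4 → 95×4, cost 95·3·4 = 1140; (M1 (M2 M3)): 150×95 by 95×4 → 150×4, cost 150·95·4 = 57000; cumulative 58140. Total 58140.
Order ((M1 M2) M3): (M1 M2): 150×95 by 95×3 → 150×3, cost 150·95·3 = 42750; ((M1 M2) M3): 150×3 by 3×4 → 150×4, cost 150·3·4 = 1800; cumulative 44550. Total 44550.
Minimum: 44550.

44550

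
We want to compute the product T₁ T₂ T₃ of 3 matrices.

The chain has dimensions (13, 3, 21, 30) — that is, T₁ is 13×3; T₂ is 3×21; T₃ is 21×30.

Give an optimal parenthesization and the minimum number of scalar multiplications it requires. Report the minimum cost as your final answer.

(T₁ (T₂ T₃)): cost 3060.
((T₁ T₂) T₃): cost 9009.
Optimal: (T₁ (T₂ T₃)) with cost 3060.

3060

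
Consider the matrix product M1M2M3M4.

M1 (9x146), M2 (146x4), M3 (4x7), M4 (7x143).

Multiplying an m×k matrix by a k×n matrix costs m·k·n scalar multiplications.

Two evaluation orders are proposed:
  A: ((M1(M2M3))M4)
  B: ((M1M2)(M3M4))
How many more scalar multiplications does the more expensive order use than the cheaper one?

Order A = ((M1(M2M3))M4): (M2M3): 146×4 by 4×7 → 146×7, cost 146·4·7 = 4088; (M1(M2M3)): 9×146 by 146×7 → 9×7, cost 9·146·7 = 9198; cumulative 13286; ((M1(M2M3))M4): 9×7 by 7×143 → 9×143, cost 9·7·143 = 9009; cumulative 22295. Total 22295.
Order B = ((M1M2)(M3M4)): (M1M2): 9×146 by 146×4 → 9×4, cost 9·146·4 = 5256; (M3M4): 4×7 by 7×143 → 4×143, cost 4·7·143 = 4004; ((M1M2)(M3M4)): 9×4 by 4×143 → 9×143, cost 9·4·143 = 5148; cumulative 14408. Total 14408.
Difference: |22295 − 14408| = 7887.

7887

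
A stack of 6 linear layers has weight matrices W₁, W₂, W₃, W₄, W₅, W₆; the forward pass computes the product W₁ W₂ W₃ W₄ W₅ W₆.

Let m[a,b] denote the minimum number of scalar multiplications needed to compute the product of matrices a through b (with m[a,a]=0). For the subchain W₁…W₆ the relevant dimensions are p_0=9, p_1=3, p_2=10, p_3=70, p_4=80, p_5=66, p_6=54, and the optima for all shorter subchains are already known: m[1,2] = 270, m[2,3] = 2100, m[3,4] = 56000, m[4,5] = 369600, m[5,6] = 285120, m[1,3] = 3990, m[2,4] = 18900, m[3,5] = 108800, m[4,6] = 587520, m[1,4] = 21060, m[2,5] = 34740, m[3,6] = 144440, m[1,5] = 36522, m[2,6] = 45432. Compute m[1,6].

m[1,6] = min over k∈[1,5] of m[1,k]+m[k+1,6]+p_{0}·p_k·p_{6}.
k=1: 0 + 45432 + 9·3·54 = 46890; k=2: 270 + 144440 + 9·10·54 = 149570; k=3: 3990 + 587520 + 9·70·54 = 625530; k=4: 21060 + 285120 + 9·80·54 = 345060; k=5: 36522 + 0 + 9·66·54 = 68598.
Minimum: 46890 at k=1.

46890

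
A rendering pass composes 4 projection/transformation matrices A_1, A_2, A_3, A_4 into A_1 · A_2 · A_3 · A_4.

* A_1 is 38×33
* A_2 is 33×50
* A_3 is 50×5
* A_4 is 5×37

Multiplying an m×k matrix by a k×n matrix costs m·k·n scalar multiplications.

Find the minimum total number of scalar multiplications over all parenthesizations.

Adjacent pairs: A_1A_2 = 38·33·50 = 62700; A_2A_3 = 33·50·5 = 8250; A_3A_4 = 50·5·37 = 9250.
Length 3: A_1..A_3: k=1: 0+8250+38·33·5=14520; k=2: 62700+0+38·50·5=72200 → min 14520 | A_2..A_4: k=2: 0+9250+33·50·37=70300; k=3: 8250+0+33·5·37=14355 → min 14355.
Length 4: A_1..A_4: k=1: 0+14355+38·33·37=60753; k=2: 62700+9250+38·50·37=142250; k=3: 14520+0+38·5·37=21550 → min 21550.
Optimal order: ((A_1 · (A_2 · A_3)) · A_4) with cost 21550.

21550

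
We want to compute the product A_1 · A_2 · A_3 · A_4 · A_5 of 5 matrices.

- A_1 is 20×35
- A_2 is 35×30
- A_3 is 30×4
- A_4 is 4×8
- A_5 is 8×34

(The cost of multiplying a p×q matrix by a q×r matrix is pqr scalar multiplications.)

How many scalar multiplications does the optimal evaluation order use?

Adjacent pairs: A_1A_2 = 20·35·30 = 21000; A_2A_3 = 35·30·4 = 4200; A_3A_4 = 30·4·8 = 960; A_4A_5 = 4·8·34 = 1088.
Length 3: A_1..A_3: k=1: 0+4200+20·35·4=7000; k=2: 21000+0+20·30·4=23400 → min 7000 | A_2..A_4: k=2: 0+960+35·30·8=9360; k=3: 4200+0+35·4·8=5320 → min 5320 | A_3..A_5: k=3: 0+1088+30·4·34=5168; k=4: 960+0+30·8·34=9120 → min 5168.
Length 4: A_1..A_4: k=1: 0+5320+20·35·8=10920; k=2: 21000+960+20·30·8=26760; k=3: 7000+0+20·4·8=7640 → min 7640 | A_2..A_5: k=2: 0+5168+35·30·34=40868; k=3: 4200+1088+35·4·34=10048; k=4: 5320+0+35·8·34=14840 → min 10048.
Length 5: A_1..A_5: k=1: 0+10048+20·35·34=33848; k=2: 21000+5168+20·30·34=46568; k=3: 7000+1088+20·4·34=10808; k=4: 7640+0+20·8·34=13080 → min 10808.
Optimal order: ((A_1 · (A_2 · A_3)) · (A_4 · A_5)) with cost 10808.

10808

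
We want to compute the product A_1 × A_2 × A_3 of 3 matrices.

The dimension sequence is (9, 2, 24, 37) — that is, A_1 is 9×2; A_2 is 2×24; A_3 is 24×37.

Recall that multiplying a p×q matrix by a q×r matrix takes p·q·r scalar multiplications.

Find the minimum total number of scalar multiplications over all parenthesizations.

2442

Order (A_1 × (A_2 × A_3)): (A_2 × A_3): 2×24 by 24×37 → 2×37, cost 2·24·37 = 1776; (A_1 × (A_2 × A_3)): 9×2 by 2×37 → 9×37, cost 9·2·37 = 666; cumulative 2442. Total 2442.
Order ((A_1 × A_2) × A_3): (A_1 × A_2): 9×2 by 2×24 → 9×24, cost 9·2·24 = 432; ((A_1 × A_2) × A_3): 9×24 by 24×37 → 9×37, cost 9·24·37 = 7992; cumulative 8424. Total 8424.
Minimum: 2442.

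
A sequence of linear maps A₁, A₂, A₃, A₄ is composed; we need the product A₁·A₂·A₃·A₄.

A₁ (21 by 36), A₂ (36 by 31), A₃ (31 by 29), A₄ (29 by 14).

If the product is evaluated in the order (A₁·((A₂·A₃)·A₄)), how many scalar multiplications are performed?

57564

(A₂·A₃): 36×31 by 31×29 → 36×29, cost 36·31·29 = 32364
((A₂·A₃)·A₄): 36×29 by 29×14 → 36×14, cost 36·29·14 = 14616; cumulative 46980
(A₁·((A₂·A₃)·A₄)): 21×36 by 36×14 → 21×14, cost 21·36·14 = 10584; cumulative 57564
Total: 57564 scalar multiplications.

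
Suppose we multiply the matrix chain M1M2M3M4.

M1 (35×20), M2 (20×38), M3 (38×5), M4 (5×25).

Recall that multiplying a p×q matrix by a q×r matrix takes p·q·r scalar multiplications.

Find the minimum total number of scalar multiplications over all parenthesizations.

Adjacent pairs: M1M2 = 35·20·38 = 26600; M2M3 = 20·38·5 = 3800; M3M4 = 38·5·25 = 4750.
Length 3: M1..M3: k=1: 0+3800+35·20·5=7300; k=2: 26600+0+35·38·5=33250 → min 7300 | M2..M4: k=2: 0+4750+20·38·25=23750; k=3: 3800+0+20·5·25=6300 → min 6300.
Length 4: M1..M4: k=1: 0+6300+35·20·25=23800; k=2: 26600+4750+35·38·25=64600; k=3: 7300+0+35·5·25=11675 → min 11675.
Optimal order: ((M1(M2M3))M4) with cost 11675.

11675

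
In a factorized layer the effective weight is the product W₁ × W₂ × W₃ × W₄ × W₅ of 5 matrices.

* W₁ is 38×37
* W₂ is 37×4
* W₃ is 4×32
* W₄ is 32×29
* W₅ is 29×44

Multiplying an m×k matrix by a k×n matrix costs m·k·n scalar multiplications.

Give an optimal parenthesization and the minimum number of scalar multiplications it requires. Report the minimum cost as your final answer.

21128

Adjacent pairs: W₁W₂ = 38·37·4 = 5624; W₂W₃ = 37·4·32 = 4736; W₃W₄ = 4·32·29 = 3712; W₄W₅ = 32·29·44 = 40832.
Length 3: W₁..W₃: k=1: 0+4736+38·37·32=49728; k=2: 5624+0+38·4·32=10488 → min 10488 | W₂..W₄: k=2: 0+3712+37·4·29=8004; k=3: 4736+0+37·32·29=39072 → min 8004 | W₃..W₅: k=3: 0+40832+4·32·44=46464; k=4: 3712+0+4·29·44=8816 → min 8816.
Length 4: W₁..W₄: k=1: 0+8004+38·37·29=48778; k=2: 5624+3712+38·4·29=13744; k=3: 10488+0+38·32·29=45752 → min 13744 | W₂..W₅: k=2: 0+8816+37·4·44=15328; k=3: 4736+40832+37·32·44=97664; k=4: 8004+0+37·29·44=55216 → min 15328.
Length 5: W₁..W₅: k=1: 0+15328+38·37·44=77192; k=2: 5624+8816+38·4·44=21128; k=3: 10488+40832+38·32·44=104824; k=4: 13744+0+38·29·44=62232 → min 21128.
Optimal parenthesization: ((W₁ × W₂) × ((W₃ × W₄) × W₅)) with cost 21128.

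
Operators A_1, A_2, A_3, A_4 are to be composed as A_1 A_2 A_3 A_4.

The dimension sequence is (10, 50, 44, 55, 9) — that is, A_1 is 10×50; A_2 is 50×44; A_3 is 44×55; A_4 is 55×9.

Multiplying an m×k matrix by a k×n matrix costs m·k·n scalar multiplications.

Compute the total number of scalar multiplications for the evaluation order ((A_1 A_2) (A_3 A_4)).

47740

(A_1 A_2): 10×50 by 50×44 → 10×44, cost 10·50·44 = 22000
(A_3 A_4): 44×55 by 55×9 → 44×9, cost 44·55·9 = 21780
((A_1 A_2) (A_3 A_4)): 10×44 by 44×9 → 10×9, cost 10·44·9 = 3960; cumulative 47740
Total: 47740 scalar multiplications.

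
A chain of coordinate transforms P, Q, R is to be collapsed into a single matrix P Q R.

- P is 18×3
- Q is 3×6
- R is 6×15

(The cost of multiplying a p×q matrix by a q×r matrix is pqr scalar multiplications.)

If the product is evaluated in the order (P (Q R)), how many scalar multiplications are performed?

(Q R): 3×6 by 6×15 → 3×15, cost 3·6·15 = 270
(P (Q R)): 18×3 by 3×15 → 18×15, cost 18·3·15 = 810; cumulative 1080
Total: 1080 scalar multiplications.

1080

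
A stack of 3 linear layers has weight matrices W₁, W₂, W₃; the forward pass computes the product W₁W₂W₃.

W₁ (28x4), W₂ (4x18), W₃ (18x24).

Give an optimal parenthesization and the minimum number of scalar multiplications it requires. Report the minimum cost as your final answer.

(W₁(W₂W₃)): cost 4416.
((W₁W₂)W₃): cost 14112.
Optimal: (W₁(W₂W₃)) with cost 4416.

4416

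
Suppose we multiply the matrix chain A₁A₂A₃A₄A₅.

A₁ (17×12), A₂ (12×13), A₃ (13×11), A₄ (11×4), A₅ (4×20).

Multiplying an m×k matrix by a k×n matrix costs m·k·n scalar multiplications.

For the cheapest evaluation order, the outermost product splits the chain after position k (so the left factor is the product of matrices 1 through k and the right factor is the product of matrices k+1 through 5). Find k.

4

Adjacent pairs: A₁A₂ = 17·12·13 = 2652; A₂A₃ = 12·13·11 = 1716; A₃A₄ = 13·11·4 = 572; A₄A₅ = 11·4·20 = 880.
Length 3: A₁..A₃: k=1: 0+1716+17·12·11=3960; k=2: 2652+0+17·13·11=5083 → min 3960 | A₂..A₄: k=2: 0+572+12·13·4=1196; k=3: 1716+0+12·11·4=2244 → min 1196 | A₃..A₅: k=3: 0+880+13·11·20=3740; k=4: 572+0+13·4·20=1612 → min 1612.
Length 4: A₁..A₄: k=1: 0+1196+17·12·4=2012; k=2: 2652+572+17·13·4=4108; k=3: 3960+0+17·11·4=4708 → min 2012 | A₂..A₅: k=2: 0+1612+12·13·20=4732; k=3: 1716+880+12·11·20=5236; k=4: 1196+0+12·4·20=2156 → min 2156.
Top-level splits: k=1: (A₁..A₁)·(A₂..A₅) → 0+2156+17·12·20 = 6236; k=2: (A₁..A₂)·(A₃..A₅) → 2652+1612+17·13·20 = 8684; k=3: (A₁..A₃)·(A₄..A₅) → 3960+880+17·11·20 = 8580; k=4: (A₁..A₄)·(A₅..A₅) → 2012+0+17·4·20 = 3372.
Best split is after A₄, i.e. k = 4.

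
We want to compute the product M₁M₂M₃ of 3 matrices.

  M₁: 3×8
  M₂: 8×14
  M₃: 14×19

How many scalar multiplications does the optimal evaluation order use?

Order (M₁(M₂M₃)): (M₂M₃): 8×14 by 14×19 → 8×19, cost 8·14·19 = 2128; (M₁(M₂M₃)): 3×8 by 8×19 → 3×19, cost 3·8·19 = 456; cumulative 2584. Total 2584.
Order ((M₁M₂)M₃): (M₁M₂): 3×8 by 8×14 → 3×14, cost 3·8·14 = 336; ((M₁M₂)M₃): 3×14 by 14×19 → 3×19, cost 3·14·19 = 798; cumulative 1134. Total 1134.
Minimum: 1134.

1134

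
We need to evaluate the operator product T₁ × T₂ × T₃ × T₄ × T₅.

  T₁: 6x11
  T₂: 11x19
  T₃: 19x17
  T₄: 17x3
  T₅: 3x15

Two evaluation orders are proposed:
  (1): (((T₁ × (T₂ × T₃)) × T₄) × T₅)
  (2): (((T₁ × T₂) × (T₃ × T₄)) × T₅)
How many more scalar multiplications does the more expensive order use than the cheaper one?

2416

Order (1) = (((T₁ × (T₂ × T₃)) × T₄) × T₅): (T₂ × T₃): 11×19 by 19×17 → 11×17, cost 11·19·17 = 3553; (T₁ × (T₂ × T₃)): 6×11 by 11×17 → 6×17, cost 6·11·17 = 1122; cumulative 4675; ((T₁ × (T₂ × T₃)) × T₄): 6×17 by 17×3 → 6×3, cost 6·17·3 = 306; cumulative 4981; (((T₁ × (T₂ × T₃)) × T₄) × T₅): 6×3 by 3×15 → 6×15, cost 6·3·15 = 270; cumulative 5251. Total 5251.
Order (2) = (((T₁ × T₂) × (T₃ × T₄)) × T₅): (T₁ × T₂): 6×11 by 11×19 → 6×19, cost 6·11·19 = 1254; (T₃ × T₄): 19×17 by 17×3 → 19×3, cost 19·17·3 = 969; ((T₁ × T₂) × (T₃ × T₄)): 6×19 by 19×3 → 6×3, cost 6·19·3 = 342; cumulative 2565; (((T₁ × T₂) × (T₃ × T₄)) × T₅): 6×3 by 3×15 → 6×15, cost 6·3·15 = 270; cumulative 2835. Total 2835.
Difference: |5251 − 2835| = 2416.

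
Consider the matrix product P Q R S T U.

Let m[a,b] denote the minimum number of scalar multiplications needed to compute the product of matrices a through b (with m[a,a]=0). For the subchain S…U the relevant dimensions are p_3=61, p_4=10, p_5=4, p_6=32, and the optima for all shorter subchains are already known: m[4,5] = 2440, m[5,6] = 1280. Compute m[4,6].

10248

m[4,6] = min over k∈[4,5] of m[4,k]+m[k+1,6]+p_{3}·p_k·p_{6}.
k=4: 0 + 1280 + 61·10·32 = 20800; k=5: 2440 + 0 + 61·4·32 = 10248.
Minimum: 10248 at k=5.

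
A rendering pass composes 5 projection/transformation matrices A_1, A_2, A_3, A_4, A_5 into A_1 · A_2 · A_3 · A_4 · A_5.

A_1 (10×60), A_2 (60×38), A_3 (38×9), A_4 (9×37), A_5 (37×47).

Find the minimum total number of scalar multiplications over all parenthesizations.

Adjacent pairs: A_1A_2 = 10·60·38 = 22800; A_2A_3 = 60·38·9 = 20520; A_3A_4 = 38·9·37 = 12654; A_4A_5 = 9·37·47 = 15651.
Length 3: A_1..A_3: k=1: 0+20520+10·60·9=25920; k=2: 22800+0+10·38·9=26220 → min 25920 | A_2..A_4: k=2: 0+12654+60·38·37=97014; k=3: 20520+0+60·9·37=40500 → min 40500 | A_3..A_5: k=3: 0+15651+38·9·47=31725; k=4: 12654+0+38·37·47=78736 → min 31725.
Length 4: A_1..A_4: k=1: 0+40500+10·60·37=62700; k=2: 22800+12654+10·38·37=49514; k=3: 25920+0+10·9·37=29250 → min 29250 | A_2..A_5: k=2: 0+31725+60·38·47=138885; k=3: 20520+15651+60·9·47=61551; k=4: 40500+0+60·37·47=144840 → min 61551.
Length 5: A_1..A_5: k=1: 0+61551+10·60·47=89751; k=2: 22800+31725+10·38·47=72385; k=3: 25920+15651+10·9·47=45801; k=4: 29250+0+10·37·47=46640 → min 45801.
Optimal order: ((A_1 · (A_2 · A_3)) · (A_4 · A_5)) with cost 45801.

45801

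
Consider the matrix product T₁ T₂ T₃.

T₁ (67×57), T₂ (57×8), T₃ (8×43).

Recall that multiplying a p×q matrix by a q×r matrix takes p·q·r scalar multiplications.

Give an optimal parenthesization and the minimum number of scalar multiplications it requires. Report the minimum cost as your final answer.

(T₁ (T₂ T₃)): cost 183825.
((T₁ T₂) T₃): cost 53600.
Optimal: ((T₁ T₂) T₃) with cost 53600.

53600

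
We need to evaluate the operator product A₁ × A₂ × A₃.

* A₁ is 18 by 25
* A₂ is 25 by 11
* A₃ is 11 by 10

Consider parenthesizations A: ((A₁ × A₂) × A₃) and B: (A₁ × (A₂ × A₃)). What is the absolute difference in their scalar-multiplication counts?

320

Order A = ((A₁ × A₂) × A₃): (A₁ × A₂): 18×25 by 25×11 → 18×11, cost 18·25·11 = 4950; ((A₁ × A₂) × A₃): 18×11 by 11×10 → 18×10, cost 18·11·10 = 1980; cumulative 6930. Total 6930.
Order B = (A₁ × (A₂ × A₃)): (A₂ × A₃): 25×11 by 11×10 → 25×10, cost 25·11·10 = 2750; (A₁ × (A₂ × A₃)): 18×25 by 25×10 → 18×10, cost 18·25·10 = 4500; cumulative 7250. Total 7250.
Difference: |6930 − 7250| = 320.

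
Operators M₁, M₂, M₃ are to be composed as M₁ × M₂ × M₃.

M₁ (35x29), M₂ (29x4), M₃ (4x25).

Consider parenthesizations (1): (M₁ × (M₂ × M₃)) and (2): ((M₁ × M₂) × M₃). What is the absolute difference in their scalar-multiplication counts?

Order (1) = (M₁ × (M₂ × M₃)): (M₂ × M₃): 29×4 by 4×25 → 29×25, cost 29·4·25 = 2900; (M₁ × (M₂ × M₃)): 35×29 by 29×25 → 35×25, cost 35·29·25 = 25375; cumulative 28275. Total 28275.
Order (2) = ((M₁ × M₂) × M₃): (M₁ × M₂): 35×29 by 29×4 → 35×4, cost 35·29·4 = 4060; ((M₁ × M₂) × M₃): 35×4 by 4×25 → 35×25, cost 35·4·25 = 3500; cumulative 7560. Total 7560.
Difference: |28275 − 7560| = 20715.

20715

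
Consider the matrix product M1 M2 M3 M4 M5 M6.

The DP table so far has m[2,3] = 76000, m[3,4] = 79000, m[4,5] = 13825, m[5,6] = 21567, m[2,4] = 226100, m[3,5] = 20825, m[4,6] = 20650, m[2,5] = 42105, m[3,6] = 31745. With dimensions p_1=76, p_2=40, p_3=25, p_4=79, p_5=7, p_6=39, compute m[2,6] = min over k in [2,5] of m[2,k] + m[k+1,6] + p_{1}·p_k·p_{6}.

m[2,6] = min over k∈[2,5] of m[2,k]+m[k+1,6]+p_{1}·p_k·p_{6}.
k=2: 0 + 31745 + 76·40·39 = 150305; k=3: 76000 + 20650 + 76·25·39 = 170750; k=4: 226100 + 21567 + 76·79·39 = 481823; k=5: 42105 + 0 + 76·7·39 = 62853.
Minimum: 62853 at k=5.

62853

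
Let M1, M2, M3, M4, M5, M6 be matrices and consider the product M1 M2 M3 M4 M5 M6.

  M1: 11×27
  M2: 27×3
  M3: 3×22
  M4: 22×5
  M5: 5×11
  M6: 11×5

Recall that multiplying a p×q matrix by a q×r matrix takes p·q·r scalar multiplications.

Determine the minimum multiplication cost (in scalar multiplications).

1716

Adjacent pairs: M1M2 = 11·27·3 = 891; M2M3 = 27·3·22 = 1782; M3M4 = 3·22·5 = 330; M4M5 = 22·5·11 = 1210; M5M6 = 5·11·5 = 275.
Length 3: M1..M3: k=1: 0+1782+11·27·22=8316; k=2: 891+0+11·3·22=1617 → min 1617 | M2..M4: k=2: 0+330+27·3·5=735; k=3: 1782+0+27·22·5=4752 → min 735 | M3..M5: k=3: 0+1210+3·22·11=1936; k=4: 330+0+3·5·11=495 → min 495 | M4..M6: k=4: 0+275+22·5·5=825; k=5: 1210+0+22·11·5=2420 → min 825.
Length 4: M1..M4: k=1: 0+735+11·27·5=2220; k=2: 891+330+11·3·5=1386; k=3: 1617+0+11·22·5=2827 → min 1386 | M2..M5: k=2: 0+495+27·3·11=1386; k=3: 1782+1210+27·22·11=9526; k=4: 735+0+27·5·11=2220 → min 1386 | M3..M6: k=3: 0+825+3·22·5=1155; k=4: 330+275+3·5·5=680; k=5: 495+0+3·11·5=660 → min 660.
Length 5: M1..M5: k=1: 0+1386+11·27·11=4653; k=2: 891+495+11·3·11=1749; k=3: 1617+1210+11·22·11=5489; k=4: 1386+0+11·5·11=1991 → min 1749 | M2..M6: k=2: 0+660+27·3·5=1065; k=3: 1782+825+27·22·5=5577; k=4: 735+275+27·5·5=1685; k=5: 1386+0+27·11·5=2871 → min 1065.
Length 6: M1..M6: k=1: 0+1065+11·27·5=2550; k=2: 891+660+11·3·5=1716; k=3: 1617+825+11·22·5=3652; k=4: 1386+275+11·5·5=1936; k=5: 1749+0+11·11·5=2354 → min 1716.
Optimal order: ((M1 M2) (((M3 M4) M5) M6)) with cost 1716.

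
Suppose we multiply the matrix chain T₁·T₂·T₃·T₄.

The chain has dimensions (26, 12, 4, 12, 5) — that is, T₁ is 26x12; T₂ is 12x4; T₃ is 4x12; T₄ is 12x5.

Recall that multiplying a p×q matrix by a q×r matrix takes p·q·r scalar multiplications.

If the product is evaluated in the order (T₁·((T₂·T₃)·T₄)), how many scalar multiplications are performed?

(T₂·T₃): 12×4 by 4×12 → 12×12, cost 12·4·12 = 576
((T₂·T₃)·T₄): 12×12 by 12×5 → 12×5, cost 12·12·5 = 720; cumulative 1296
(T₁·((T₂·T₃)·T₄)): 26×12 by 12×5 → 26×5, cost 26·12·5 = 1560; cumulative 2856
Total: 2856 scalar multiplications.

2856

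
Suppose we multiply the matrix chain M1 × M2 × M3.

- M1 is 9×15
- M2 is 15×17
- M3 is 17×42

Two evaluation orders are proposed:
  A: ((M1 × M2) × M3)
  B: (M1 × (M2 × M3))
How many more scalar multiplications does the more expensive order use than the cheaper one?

7659

Order A = ((M1 × M2) × M3): (M1 × M2): 9×15 by 15×17 → 9×17, cost 9·15·17 = 2295; ((M1 × M2) × M3): 9×17 by 17×42 → 9×42, cost 9·17·42 = 6426; cumulative 8721. Total 8721.
Order B = (M1 × (M2 × M3)): (M2 × M3): 15×17 by 17×42 → 15×42, cost 15·17·42 = 10710; (M1 × (M2 × M3)): 9×15 by 15×42 → 9×42, cost 9·15·42 = 5670; cumulative 16380. Total 16380.
Difference: |8721 − 16380| = 7659.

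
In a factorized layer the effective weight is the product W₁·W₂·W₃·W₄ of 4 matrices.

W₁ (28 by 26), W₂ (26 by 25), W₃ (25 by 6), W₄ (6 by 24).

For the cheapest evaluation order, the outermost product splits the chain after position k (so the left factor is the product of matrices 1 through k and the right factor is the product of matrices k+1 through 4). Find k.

3

Adjacent pairs: W₁W₂ = 28·26·25 = 18200; W₂W₃ = 26·25·6 = 3900; W₃W₄ = 25·6·24 = 3600.
Length 3: W₁..W₃: k=1: 0+3900+28·26·6=8268; k=2: 18200+0+28·25·6=22400 → min 8268 | W₂..W₄: k=2: 0+3600+26·25·24=19200; k=3: 3900+0+26·6·24=7644 → min 7644.
Top-level splits: k=1: (W₁..W₁)·(W₂..W₄) → 0+7644+28·26·24 = 25116; k=2: (W₁..W₂)·(W₃..W₄) → 18200+3600+28·25·24 = 38600; k=3: (W₁..W₃)·(W₄..W₄) → 8268+0+28·6·24 = 12300.
Best split is after W₃, i.e. k = 3.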